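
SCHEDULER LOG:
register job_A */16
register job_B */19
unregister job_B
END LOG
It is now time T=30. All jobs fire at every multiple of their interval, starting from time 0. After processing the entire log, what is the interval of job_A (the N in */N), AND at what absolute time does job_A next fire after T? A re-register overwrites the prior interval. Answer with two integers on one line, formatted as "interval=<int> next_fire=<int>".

Answer: interval=16 next_fire=32

Derivation:
Op 1: register job_A */16 -> active={job_A:*/16}
Op 2: register job_B */19 -> active={job_A:*/16, job_B:*/19}
Op 3: unregister job_B -> active={job_A:*/16}
Final interval of job_A = 16
Next fire of job_A after T=30: (30//16+1)*16 = 32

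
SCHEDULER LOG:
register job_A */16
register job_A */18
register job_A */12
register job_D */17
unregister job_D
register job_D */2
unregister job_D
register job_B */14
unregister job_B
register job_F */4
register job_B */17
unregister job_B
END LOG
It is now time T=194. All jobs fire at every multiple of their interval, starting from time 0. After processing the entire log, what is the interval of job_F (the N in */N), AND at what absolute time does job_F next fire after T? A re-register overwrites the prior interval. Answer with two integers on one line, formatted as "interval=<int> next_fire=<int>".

Answer: interval=4 next_fire=196

Derivation:
Op 1: register job_A */16 -> active={job_A:*/16}
Op 2: register job_A */18 -> active={job_A:*/18}
Op 3: register job_A */12 -> active={job_A:*/12}
Op 4: register job_D */17 -> active={job_A:*/12, job_D:*/17}
Op 5: unregister job_D -> active={job_A:*/12}
Op 6: register job_D */2 -> active={job_A:*/12, job_D:*/2}
Op 7: unregister job_D -> active={job_A:*/12}
Op 8: register job_B */14 -> active={job_A:*/12, job_B:*/14}
Op 9: unregister job_B -> active={job_A:*/12}
Op 10: register job_F */4 -> active={job_A:*/12, job_F:*/4}
Op 11: register job_B */17 -> active={job_A:*/12, job_B:*/17, job_F:*/4}
Op 12: unregister job_B -> active={job_A:*/12, job_F:*/4}
Final interval of job_F = 4
Next fire of job_F after T=194: (194//4+1)*4 = 196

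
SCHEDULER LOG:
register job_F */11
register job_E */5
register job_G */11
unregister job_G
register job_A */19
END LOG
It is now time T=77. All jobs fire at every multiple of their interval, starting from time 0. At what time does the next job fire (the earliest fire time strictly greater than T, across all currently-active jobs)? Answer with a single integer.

Answer: 80

Derivation:
Op 1: register job_F */11 -> active={job_F:*/11}
Op 2: register job_E */5 -> active={job_E:*/5, job_F:*/11}
Op 3: register job_G */11 -> active={job_E:*/5, job_F:*/11, job_G:*/11}
Op 4: unregister job_G -> active={job_E:*/5, job_F:*/11}
Op 5: register job_A */19 -> active={job_A:*/19, job_E:*/5, job_F:*/11}
  job_A: interval 19, next fire after T=77 is 95
  job_E: interval 5, next fire after T=77 is 80
  job_F: interval 11, next fire after T=77 is 88
Earliest fire time = 80 (job job_E)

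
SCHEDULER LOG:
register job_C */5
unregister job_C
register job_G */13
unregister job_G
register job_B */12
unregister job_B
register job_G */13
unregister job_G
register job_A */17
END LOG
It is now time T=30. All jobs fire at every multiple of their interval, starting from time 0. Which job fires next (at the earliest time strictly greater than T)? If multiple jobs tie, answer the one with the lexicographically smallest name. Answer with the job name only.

Op 1: register job_C */5 -> active={job_C:*/5}
Op 2: unregister job_C -> active={}
Op 3: register job_G */13 -> active={job_G:*/13}
Op 4: unregister job_G -> active={}
Op 5: register job_B */12 -> active={job_B:*/12}
Op 6: unregister job_B -> active={}
Op 7: register job_G */13 -> active={job_G:*/13}
Op 8: unregister job_G -> active={}
Op 9: register job_A */17 -> active={job_A:*/17}
  job_A: interval 17, next fire after T=30 is 34
Earliest = 34, winner (lex tiebreak) = job_A

Answer: job_A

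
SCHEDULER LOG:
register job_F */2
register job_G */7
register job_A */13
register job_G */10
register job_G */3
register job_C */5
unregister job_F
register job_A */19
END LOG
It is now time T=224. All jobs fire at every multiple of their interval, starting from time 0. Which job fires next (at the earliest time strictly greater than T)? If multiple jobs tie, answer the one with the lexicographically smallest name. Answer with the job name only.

Answer: job_C

Derivation:
Op 1: register job_F */2 -> active={job_F:*/2}
Op 2: register job_G */7 -> active={job_F:*/2, job_G:*/7}
Op 3: register job_A */13 -> active={job_A:*/13, job_F:*/2, job_G:*/7}
Op 4: register job_G */10 -> active={job_A:*/13, job_F:*/2, job_G:*/10}
Op 5: register job_G */3 -> active={job_A:*/13, job_F:*/2, job_G:*/3}
Op 6: register job_C */5 -> active={job_A:*/13, job_C:*/5, job_F:*/2, job_G:*/3}
Op 7: unregister job_F -> active={job_A:*/13, job_C:*/5, job_G:*/3}
Op 8: register job_A */19 -> active={job_A:*/19, job_C:*/5, job_G:*/3}
  job_A: interval 19, next fire after T=224 is 228
  job_C: interval 5, next fire after T=224 is 225
  job_G: interval 3, next fire after T=224 is 225
Earliest = 225, winner (lex tiebreak) = job_C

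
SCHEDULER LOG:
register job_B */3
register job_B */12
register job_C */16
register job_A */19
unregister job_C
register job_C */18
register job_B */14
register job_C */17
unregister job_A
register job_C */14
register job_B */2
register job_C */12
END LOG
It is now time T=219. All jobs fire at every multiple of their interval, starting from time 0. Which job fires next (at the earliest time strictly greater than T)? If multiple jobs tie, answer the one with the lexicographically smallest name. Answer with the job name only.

Op 1: register job_B */3 -> active={job_B:*/3}
Op 2: register job_B */12 -> active={job_B:*/12}
Op 3: register job_C */16 -> active={job_B:*/12, job_C:*/16}
Op 4: register job_A */19 -> active={job_A:*/19, job_B:*/12, job_C:*/16}
Op 5: unregister job_C -> active={job_A:*/19, job_B:*/12}
Op 6: register job_C */18 -> active={job_A:*/19, job_B:*/12, job_C:*/18}
Op 7: register job_B */14 -> active={job_A:*/19, job_B:*/14, job_C:*/18}
Op 8: register job_C */17 -> active={job_A:*/19, job_B:*/14, job_C:*/17}
Op 9: unregister job_A -> active={job_B:*/14, job_C:*/17}
Op 10: register job_C */14 -> active={job_B:*/14, job_C:*/14}
Op 11: register job_B */2 -> active={job_B:*/2, job_C:*/14}
Op 12: register job_C */12 -> active={job_B:*/2, job_C:*/12}
  job_B: interval 2, next fire after T=219 is 220
  job_C: interval 12, next fire after T=219 is 228
Earliest = 220, winner (lex tiebreak) = job_B

Answer: job_B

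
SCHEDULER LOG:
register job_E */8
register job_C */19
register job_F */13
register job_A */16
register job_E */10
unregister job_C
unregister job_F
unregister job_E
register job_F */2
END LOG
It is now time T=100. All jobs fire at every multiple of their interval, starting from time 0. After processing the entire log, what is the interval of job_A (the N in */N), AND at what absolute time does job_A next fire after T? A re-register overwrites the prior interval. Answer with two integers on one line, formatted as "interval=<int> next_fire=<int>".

Op 1: register job_E */8 -> active={job_E:*/8}
Op 2: register job_C */19 -> active={job_C:*/19, job_E:*/8}
Op 3: register job_F */13 -> active={job_C:*/19, job_E:*/8, job_F:*/13}
Op 4: register job_A */16 -> active={job_A:*/16, job_C:*/19, job_E:*/8, job_F:*/13}
Op 5: register job_E */10 -> active={job_A:*/16, job_C:*/19, job_E:*/10, job_F:*/13}
Op 6: unregister job_C -> active={job_A:*/16, job_E:*/10, job_F:*/13}
Op 7: unregister job_F -> active={job_A:*/16, job_E:*/10}
Op 8: unregister job_E -> active={job_A:*/16}
Op 9: register job_F */2 -> active={job_A:*/16, job_F:*/2}
Final interval of job_A = 16
Next fire of job_A after T=100: (100//16+1)*16 = 112

Answer: interval=16 next_fire=112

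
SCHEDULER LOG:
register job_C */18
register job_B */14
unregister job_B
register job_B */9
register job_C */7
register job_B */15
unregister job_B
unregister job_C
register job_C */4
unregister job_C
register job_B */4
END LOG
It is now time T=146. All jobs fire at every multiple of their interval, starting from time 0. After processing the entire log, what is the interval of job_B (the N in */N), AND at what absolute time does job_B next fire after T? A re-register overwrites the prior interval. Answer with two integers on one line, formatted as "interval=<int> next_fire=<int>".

Answer: interval=4 next_fire=148

Derivation:
Op 1: register job_C */18 -> active={job_C:*/18}
Op 2: register job_B */14 -> active={job_B:*/14, job_C:*/18}
Op 3: unregister job_B -> active={job_C:*/18}
Op 4: register job_B */9 -> active={job_B:*/9, job_C:*/18}
Op 5: register job_C */7 -> active={job_B:*/9, job_C:*/7}
Op 6: register job_B */15 -> active={job_B:*/15, job_C:*/7}
Op 7: unregister job_B -> active={job_C:*/7}
Op 8: unregister job_C -> active={}
Op 9: register job_C */4 -> active={job_C:*/4}
Op 10: unregister job_C -> active={}
Op 11: register job_B */4 -> active={job_B:*/4}
Final interval of job_B = 4
Next fire of job_B after T=146: (146//4+1)*4 = 148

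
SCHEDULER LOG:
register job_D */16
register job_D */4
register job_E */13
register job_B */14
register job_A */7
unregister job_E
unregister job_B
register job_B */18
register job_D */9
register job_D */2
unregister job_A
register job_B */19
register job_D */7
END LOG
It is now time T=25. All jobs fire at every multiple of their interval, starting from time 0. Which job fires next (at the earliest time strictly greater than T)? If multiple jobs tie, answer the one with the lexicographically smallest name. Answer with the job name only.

Answer: job_D

Derivation:
Op 1: register job_D */16 -> active={job_D:*/16}
Op 2: register job_D */4 -> active={job_D:*/4}
Op 3: register job_E */13 -> active={job_D:*/4, job_E:*/13}
Op 4: register job_B */14 -> active={job_B:*/14, job_D:*/4, job_E:*/13}
Op 5: register job_A */7 -> active={job_A:*/7, job_B:*/14, job_D:*/4, job_E:*/13}
Op 6: unregister job_E -> active={job_A:*/7, job_B:*/14, job_D:*/4}
Op 7: unregister job_B -> active={job_A:*/7, job_D:*/4}
Op 8: register job_B */18 -> active={job_A:*/7, job_B:*/18, job_D:*/4}
Op 9: register job_D */9 -> active={job_A:*/7, job_B:*/18, job_D:*/9}
Op 10: register job_D */2 -> active={job_A:*/7, job_B:*/18, job_D:*/2}
Op 11: unregister job_A -> active={job_B:*/18, job_D:*/2}
Op 12: register job_B */19 -> active={job_B:*/19, job_D:*/2}
Op 13: register job_D */7 -> active={job_B:*/19, job_D:*/7}
  job_B: interval 19, next fire after T=25 is 38
  job_D: interval 7, next fire after T=25 is 28
Earliest = 28, winner (lex tiebreak) = job_D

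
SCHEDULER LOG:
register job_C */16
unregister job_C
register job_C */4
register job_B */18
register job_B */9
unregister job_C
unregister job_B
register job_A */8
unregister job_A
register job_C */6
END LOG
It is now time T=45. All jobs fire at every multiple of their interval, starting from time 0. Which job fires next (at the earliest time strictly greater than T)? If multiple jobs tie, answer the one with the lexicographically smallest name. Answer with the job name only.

Answer: job_C

Derivation:
Op 1: register job_C */16 -> active={job_C:*/16}
Op 2: unregister job_C -> active={}
Op 3: register job_C */4 -> active={job_C:*/4}
Op 4: register job_B */18 -> active={job_B:*/18, job_C:*/4}
Op 5: register job_B */9 -> active={job_B:*/9, job_C:*/4}
Op 6: unregister job_C -> active={job_B:*/9}
Op 7: unregister job_B -> active={}
Op 8: register job_A */8 -> active={job_A:*/8}
Op 9: unregister job_A -> active={}
Op 10: register job_C */6 -> active={job_C:*/6}
  job_C: interval 6, next fire after T=45 is 48
Earliest = 48, winner (lex tiebreak) = job_C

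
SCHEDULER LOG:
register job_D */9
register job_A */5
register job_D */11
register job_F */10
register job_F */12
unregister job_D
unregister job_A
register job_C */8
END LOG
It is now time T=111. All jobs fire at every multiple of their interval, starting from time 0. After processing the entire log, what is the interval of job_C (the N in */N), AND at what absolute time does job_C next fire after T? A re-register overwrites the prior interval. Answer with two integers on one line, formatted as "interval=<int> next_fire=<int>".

Answer: interval=8 next_fire=112

Derivation:
Op 1: register job_D */9 -> active={job_D:*/9}
Op 2: register job_A */5 -> active={job_A:*/5, job_D:*/9}
Op 3: register job_D */11 -> active={job_A:*/5, job_D:*/11}
Op 4: register job_F */10 -> active={job_A:*/5, job_D:*/11, job_F:*/10}
Op 5: register job_F */12 -> active={job_A:*/5, job_D:*/11, job_F:*/12}
Op 6: unregister job_D -> active={job_A:*/5, job_F:*/12}
Op 7: unregister job_A -> active={job_F:*/12}
Op 8: register job_C */8 -> active={job_C:*/8, job_F:*/12}
Final interval of job_C = 8
Next fire of job_C after T=111: (111//8+1)*8 = 112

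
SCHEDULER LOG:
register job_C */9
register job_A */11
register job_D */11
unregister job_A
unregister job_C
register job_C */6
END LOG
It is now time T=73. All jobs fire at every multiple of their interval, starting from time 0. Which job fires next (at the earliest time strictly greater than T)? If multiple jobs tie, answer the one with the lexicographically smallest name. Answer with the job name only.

Op 1: register job_C */9 -> active={job_C:*/9}
Op 2: register job_A */11 -> active={job_A:*/11, job_C:*/9}
Op 3: register job_D */11 -> active={job_A:*/11, job_C:*/9, job_D:*/11}
Op 4: unregister job_A -> active={job_C:*/9, job_D:*/11}
Op 5: unregister job_C -> active={job_D:*/11}
Op 6: register job_C */6 -> active={job_C:*/6, job_D:*/11}
  job_C: interval 6, next fire after T=73 is 78
  job_D: interval 11, next fire after T=73 is 77
Earliest = 77, winner (lex tiebreak) = job_D

Answer: job_D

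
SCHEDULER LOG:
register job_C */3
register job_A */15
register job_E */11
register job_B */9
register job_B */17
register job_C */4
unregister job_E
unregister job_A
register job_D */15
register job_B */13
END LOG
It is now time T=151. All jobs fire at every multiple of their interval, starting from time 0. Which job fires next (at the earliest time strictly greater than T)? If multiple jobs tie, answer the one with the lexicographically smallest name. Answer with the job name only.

Op 1: register job_C */3 -> active={job_C:*/3}
Op 2: register job_A */15 -> active={job_A:*/15, job_C:*/3}
Op 3: register job_E */11 -> active={job_A:*/15, job_C:*/3, job_E:*/11}
Op 4: register job_B */9 -> active={job_A:*/15, job_B:*/9, job_C:*/3, job_E:*/11}
Op 5: register job_B */17 -> active={job_A:*/15, job_B:*/17, job_C:*/3, job_E:*/11}
Op 6: register job_C */4 -> active={job_A:*/15, job_B:*/17, job_C:*/4, job_E:*/11}
Op 7: unregister job_E -> active={job_A:*/15, job_B:*/17, job_C:*/4}
Op 8: unregister job_A -> active={job_B:*/17, job_C:*/4}
Op 9: register job_D */15 -> active={job_B:*/17, job_C:*/4, job_D:*/15}
Op 10: register job_B */13 -> active={job_B:*/13, job_C:*/4, job_D:*/15}
  job_B: interval 13, next fire after T=151 is 156
  job_C: interval 4, next fire after T=151 is 152
  job_D: interval 15, next fire after T=151 is 165
Earliest = 152, winner (lex tiebreak) = job_C

Answer: job_C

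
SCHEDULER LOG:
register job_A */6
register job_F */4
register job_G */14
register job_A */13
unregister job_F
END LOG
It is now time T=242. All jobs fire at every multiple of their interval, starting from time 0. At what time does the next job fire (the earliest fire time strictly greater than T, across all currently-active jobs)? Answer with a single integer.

Answer: 247

Derivation:
Op 1: register job_A */6 -> active={job_A:*/6}
Op 2: register job_F */4 -> active={job_A:*/6, job_F:*/4}
Op 3: register job_G */14 -> active={job_A:*/6, job_F:*/4, job_G:*/14}
Op 4: register job_A */13 -> active={job_A:*/13, job_F:*/4, job_G:*/14}
Op 5: unregister job_F -> active={job_A:*/13, job_G:*/14}
  job_A: interval 13, next fire after T=242 is 247
  job_G: interval 14, next fire after T=242 is 252
Earliest fire time = 247 (job job_A)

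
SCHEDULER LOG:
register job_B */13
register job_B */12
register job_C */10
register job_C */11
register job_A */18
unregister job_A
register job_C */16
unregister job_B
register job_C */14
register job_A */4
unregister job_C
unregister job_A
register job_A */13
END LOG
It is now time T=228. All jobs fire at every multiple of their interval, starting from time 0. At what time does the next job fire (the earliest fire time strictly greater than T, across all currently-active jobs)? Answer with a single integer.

Answer: 234

Derivation:
Op 1: register job_B */13 -> active={job_B:*/13}
Op 2: register job_B */12 -> active={job_B:*/12}
Op 3: register job_C */10 -> active={job_B:*/12, job_C:*/10}
Op 4: register job_C */11 -> active={job_B:*/12, job_C:*/11}
Op 5: register job_A */18 -> active={job_A:*/18, job_B:*/12, job_C:*/11}
Op 6: unregister job_A -> active={job_B:*/12, job_C:*/11}
Op 7: register job_C */16 -> active={job_B:*/12, job_C:*/16}
Op 8: unregister job_B -> active={job_C:*/16}
Op 9: register job_C */14 -> active={job_C:*/14}
Op 10: register job_A */4 -> active={job_A:*/4, job_C:*/14}
Op 11: unregister job_C -> active={job_A:*/4}
Op 12: unregister job_A -> active={}
Op 13: register job_A */13 -> active={job_A:*/13}
  job_A: interval 13, next fire after T=228 is 234
Earliest fire time = 234 (job job_A)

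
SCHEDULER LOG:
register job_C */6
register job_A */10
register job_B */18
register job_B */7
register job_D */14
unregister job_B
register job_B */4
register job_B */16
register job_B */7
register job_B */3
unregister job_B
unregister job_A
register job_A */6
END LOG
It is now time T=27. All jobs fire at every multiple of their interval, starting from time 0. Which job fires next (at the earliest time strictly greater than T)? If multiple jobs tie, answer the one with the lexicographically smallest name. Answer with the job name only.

Op 1: register job_C */6 -> active={job_C:*/6}
Op 2: register job_A */10 -> active={job_A:*/10, job_C:*/6}
Op 3: register job_B */18 -> active={job_A:*/10, job_B:*/18, job_C:*/6}
Op 4: register job_B */7 -> active={job_A:*/10, job_B:*/7, job_C:*/6}
Op 5: register job_D */14 -> active={job_A:*/10, job_B:*/7, job_C:*/6, job_D:*/14}
Op 6: unregister job_B -> active={job_A:*/10, job_C:*/6, job_D:*/14}
Op 7: register job_B */4 -> active={job_A:*/10, job_B:*/4, job_C:*/6, job_D:*/14}
Op 8: register job_B */16 -> active={job_A:*/10, job_B:*/16, job_C:*/6, job_D:*/14}
Op 9: register job_B */7 -> active={job_A:*/10, job_B:*/7, job_C:*/6, job_D:*/14}
Op 10: register job_B */3 -> active={job_A:*/10, job_B:*/3, job_C:*/6, job_D:*/14}
Op 11: unregister job_B -> active={job_A:*/10, job_C:*/6, job_D:*/14}
Op 12: unregister job_A -> active={job_C:*/6, job_D:*/14}
Op 13: register job_A */6 -> active={job_A:*/6, job_C:*/6, job_D:*/14}
  job_A: interval 6, next fire after T=27 is 30
  job_C: interval 6, next fire after T=27 is 30
  job_D: interval 14, next fire after T=27 is 28
Earliest = 28, winner (lex tiebreak) = job_D

Answer: job_D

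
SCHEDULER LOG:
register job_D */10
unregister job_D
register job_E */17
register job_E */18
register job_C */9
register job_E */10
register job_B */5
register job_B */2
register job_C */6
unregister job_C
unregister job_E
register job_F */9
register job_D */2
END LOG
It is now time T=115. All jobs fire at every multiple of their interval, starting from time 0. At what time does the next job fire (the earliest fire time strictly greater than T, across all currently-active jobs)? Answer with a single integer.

Op 1: register job_D */10 -> active={job_D:*/10}
Op 2: unregister job_D -> active={}
Op 3: register job_E */17 -> active={job_E:*/17}
Op 4: register job_E */18 -> active={job_E:*/18}
Op 5: register job_C */9 -> active={job_C:*/9, job_E:*/18}
Op 6: register job_E */10 -> active={job_C:*/9, job_E:*/10}
Op 7: register job_B */5 -> active={job_B:*/5, job_C:*/9, job_E:*/10}
Op 8: register job_B */2 -> active={job_B:*/2, job_C:*/9, job_E:*/10}
Op 9: register job_C */6 -> active={job_B:*/2, job_C:*/6, job_E:*/10}
Op 10: unregister job_C -> active={job_B:*/2, job_E:*/10}
Op 11: unregister job_E -> active={job_B:*/2}
Op 12: register job_F */9 -> active={job_B:*/2, job_F:*/9}
Op 13: register job_D */2 -> active={job_B:*/2, job_D:*/2, job_F:*/9}
  job_B: interval 2, next fire after T=115 is 116
  job_D: interval 2, next fire after T=115 is 116
  job_F: interval 9, next fire after T=115 is 117
Earliest fire time = 116 (job job_B)

Answer: 116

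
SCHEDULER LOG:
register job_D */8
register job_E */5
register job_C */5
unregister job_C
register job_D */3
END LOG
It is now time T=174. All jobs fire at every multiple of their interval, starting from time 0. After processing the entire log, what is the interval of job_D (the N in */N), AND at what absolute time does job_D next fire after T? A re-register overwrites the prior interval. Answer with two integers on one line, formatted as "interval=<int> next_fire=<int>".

Answer: interval=3 next_fire=177

Derivation:
Op 1: register job_D */8 -> active={job_D:*/8}
Op 2: register job_E */5 -> active={job_D:*/8, job_E:*/5}
Op 3: register job_C */5 -> active={job_C:*/5, job_D:*/8, job_E:*/5}
Op 4: unregister job_C -> active={job_D:*/8, job_E:*/5}
Op 5: register job_D */3 -> active={job_D:*/3, job_E:*/5}
Final interval of job_D = 3
Next fire of job_D after T=174: (174//3+1)*3 = 177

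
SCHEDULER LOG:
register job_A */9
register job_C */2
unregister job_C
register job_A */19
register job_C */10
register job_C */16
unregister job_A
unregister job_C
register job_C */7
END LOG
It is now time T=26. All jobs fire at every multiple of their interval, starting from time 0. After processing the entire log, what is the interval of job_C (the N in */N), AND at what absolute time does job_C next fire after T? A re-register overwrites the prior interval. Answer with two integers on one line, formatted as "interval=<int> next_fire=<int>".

Op 1: register job_A */9 -> active={job_A:*/9}
Op 2: register job_C */2 -> active={job_A:*/9, job_C:*/2}
Op 3: unregister job_C -> active={job_A:*/9}
Op 4: register job_A */19 -> active={job_A:*/19}
Op 5: register job_C */10 -> active={job_A:*/19, job_C:*/10}
Op 6: register job_C */16 -> active={job_A:*/19, job_C:*/16}
Op 7: unregister job_A -> active={job_C:*/16}
Op 8: unregister job_C -> active={}
Op 9: register job_C */7 -> active={job_C:*/7}
Final interval of job_C = 7
Next fire of job_C after T=26: (26//7+1)*7 = 28

Answer: interval=7 next_fire=28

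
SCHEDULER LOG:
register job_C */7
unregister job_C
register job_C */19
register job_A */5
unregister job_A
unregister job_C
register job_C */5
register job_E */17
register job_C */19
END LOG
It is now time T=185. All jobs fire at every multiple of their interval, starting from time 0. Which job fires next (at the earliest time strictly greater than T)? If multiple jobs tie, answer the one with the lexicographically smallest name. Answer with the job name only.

Op 1: register job_C */7 -> active={job_C:*/7}
Op 2: unregister job_C -> active={}
Op 3: register job_C */19 -> active={job_C:*/19}
Op 4: register job_A */5 -> active={job_A:*/5, job_C:*/19}
Op 5: unregister job_A -> active={job_C:*/19}
Op 6: unregister job_C -> active={}
Op 7: register job_C */5 -> active={job_C:*/5}
Op 8: register job_E */17 -> active={job_C:*/5, job_E:*/17}
Op 9: register job_C */19 -> active={job_C:*/19, job_E:*/17}
  job_C: interval 19, next fire after T=185 is 190
  job_E: interval 17, next fire after T=185 is 187
Earliest = 187, winner (lex tiebreak) = job_E

Answer: job_E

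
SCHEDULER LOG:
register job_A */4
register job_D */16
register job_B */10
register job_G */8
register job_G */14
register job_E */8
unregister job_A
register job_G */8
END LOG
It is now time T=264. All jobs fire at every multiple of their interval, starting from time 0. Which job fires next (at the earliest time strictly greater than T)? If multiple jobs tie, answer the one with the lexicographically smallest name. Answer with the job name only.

Op 1: register job_A */4 -> active={job_A:*/4}
Op 2: register job_D */16 -> active={job_A:*/4, job_D:*/16}
Op 3: register job_B */10 -> active={job_A:*/4, job_B:*/10, job_D:*/16}
Op 4: register job_G */8 -> active={job_A:*/4, job_B:*/10, job_D:*/16, job_G:*/8}
Op 5: register job_G */14 -> active={job_A:*/4, job_B:*/10, job_D:*/16, job_G:*/14}
Op 6: register job_E */8 -> active={job_A:*/4, job_B:*/10, job_D:*/16, job_E:*/8, job_G:*/14}
Op 7: unregister job_A -> active={job_B:*/10, job_D:*/16, job_E:*/8, job_G:*/14}
Op 8: register job_G */8 -> active={job_B:*/10, job_D:*/16, job_E:*/8, job_G:*/8}
  job_B: interval 10, next fire after T=264 is 270
  job_D: interval 16, next fire after T=264 is 272
  job_E: interval 8, next fire after T=264 is 272
  job_G: interval 8, next fire after T=264 is 272
Earliest = 270, winner (lex tiebreak) = job_B

Answer: job_B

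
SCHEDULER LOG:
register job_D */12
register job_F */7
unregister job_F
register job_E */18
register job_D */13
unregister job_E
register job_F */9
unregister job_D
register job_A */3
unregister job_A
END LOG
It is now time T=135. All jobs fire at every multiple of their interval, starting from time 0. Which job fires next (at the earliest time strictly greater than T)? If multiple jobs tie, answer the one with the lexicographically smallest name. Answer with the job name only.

Answer: job_F

Derivation:
Op 1: register job_D */12 -> active={job_D:*/12}
Op 2: register job_F */7 -> active={job_D:*/12, job_F:*/7}
Op 3: unregister job_F -> active={job_D:*/12}
Op 4: register job_E */18 -> active={job_D:*/12, job_E:*/18}
Op 5: register job_D */13 -> active={job_D:*/13, job_E:*/18}
Op 6: unregister job_E -> active={job_D:*/13}
Op 7: register job_F */9 -> active={job_D:*/13, job_F:*/9}
Op 8: unregister job_D -> active={job_F:*/9}
Op 9: register job_A */3 -> active={job_A:*/3, job_F:*/9}
Op 10: unregister job_A -> active={job_F:*/9}
  job_F: interval 9, next fire after T=135 is 144
Earliest = 144, winner (lex tiebreak) = job_F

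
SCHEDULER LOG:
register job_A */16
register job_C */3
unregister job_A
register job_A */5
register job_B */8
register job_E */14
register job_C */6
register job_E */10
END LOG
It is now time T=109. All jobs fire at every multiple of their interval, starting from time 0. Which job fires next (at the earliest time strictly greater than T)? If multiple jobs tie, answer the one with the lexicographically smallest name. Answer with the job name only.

Answer: job_A

Derivation:
Op 1: register job_A */16 -> active={job_A:*/16}
Op 2: register job_C */3 -> active={job_A:*/16, job_C:*/3}
Op 3: unregister job_A -> active={job_C:*/3}
Op 4: register job_A */5 -> active={job_A:*/5, job_C:*/3}
Op 5: register job_B */8 -> active={job_A:*/5, job_B:*/8, job_C:*/3}
Op 6: register job_E */14 -> active={job_A:*/5, job_B:*/8, job_C:*/3, job_E:*/14}
Op 7: register job_C */6 -> active={job_A:*/5, job_B:*/8, job_C:*/6, job_E:*/14}
Op 8: register job_E */10 -> active={job_A:*/5, job_B:*/8, job_C:*/6, job_E:*/10}
  job_A: interval 5, next fire after T=109 is 110
  job_B: interval 8, next fire after T=109 is 112
  job_C: interval 6, next fire after T=109 is 114
  job_E: interval 10, next fire after T=109 is 110
Earliest = 110, winner (lex tiebreak) = job_A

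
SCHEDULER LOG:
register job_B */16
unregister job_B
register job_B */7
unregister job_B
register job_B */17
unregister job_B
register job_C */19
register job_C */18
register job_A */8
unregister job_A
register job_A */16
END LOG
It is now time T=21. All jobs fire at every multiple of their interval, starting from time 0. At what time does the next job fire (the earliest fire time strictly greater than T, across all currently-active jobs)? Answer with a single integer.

Op 1: register job_B */16 -> active={job_B:*/16}
Op 2: unregister job_B -> active={}
Op 3: register job_B */7 -> active={job_B:*/7}
Op 4: unregister job_B -> active={}
Op 5: register job_B */17 -> active={job_B:*/17}
Op 6: unregister job_B -> active={}
Op 7: register job_C */19 -> active={job_C:*/19}
Op 8: register job_C */18 -> active={job_C:*/18}
Op 9: register job_A */8 -> active={job_A:*/8, job_C:*/18}
Op 10: unregister job_A -> active={job_C:*/18}
Op 11: register job_A */16 -> active={job_A:*/16, job_C:*/18}
  job_A: interval 16, next fire after T=21 is 32
  job_C: interval 18, next fire after T=21 is 36
Earliest fire time = 32 (job job_A)

Answer: 32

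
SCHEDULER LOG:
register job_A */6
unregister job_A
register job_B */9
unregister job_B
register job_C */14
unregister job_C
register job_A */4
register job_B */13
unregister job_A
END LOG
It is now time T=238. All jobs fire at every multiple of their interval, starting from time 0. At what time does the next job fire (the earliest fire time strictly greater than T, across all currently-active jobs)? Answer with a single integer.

Answer: 247

Derivation:
Op 1: register job_A */6 -> active={job_A:*/6}
Op 2: unregister job_A -> active={}
Op 3: register job_B */9 -> active={job_B:*/9}
Op 4: unregister job_B -> active={}
Op 5: register job_C */14 -> active={job_C:*/14}
Op 6: unregister job_C -> active={}
Op 7: register job_A */4 -> active={job_A:*/4}
Op 8: register job_B */13 -> active={job_A:*/4, job_B:*/13}
Op 9: unregister job_A -> active={job_B:*/13}
  job_B: interval 13, next fire after T=238 is 247
Earliest fire time = 247 (job job_B)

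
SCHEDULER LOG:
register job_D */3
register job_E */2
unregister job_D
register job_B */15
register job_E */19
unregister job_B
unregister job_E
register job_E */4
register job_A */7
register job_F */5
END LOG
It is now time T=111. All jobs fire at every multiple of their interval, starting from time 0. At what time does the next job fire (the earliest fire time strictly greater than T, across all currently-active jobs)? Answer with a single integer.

Op 1: register job_D */3 -> active={job_D:*/3}
Op 2: register job_E */2 -> active={job_D:*/3, job_E:*/2}
Op 3: unregister job_D -> active={job_E:*/2}
Op 4: register job_B */15 -> active={job_B:*/15, job_E:*/2}
Op 5: register job_E */19 -> active={job_B:*/15, job_E:*/19}
Op 6: unregister job_B -> active={job_E:*/19}
Op 7: unregister job_E -> active={}
Op 8: register job_E */4 -> active={job_E:*/4}
Op 9: register job_A */7 -> active={job_A:*/7, job_E:*/4}
Op 10: register job_F */5 -> active={job_A:*/7, job_E:*/4, job_F:*/5}
  job_A: interval 7, next fire after T=111 is 112
  job_E: interval 4, next fire after T=111 is 112
  job_F: interval 5, next fire after T=111 is 115
Earliest fire time = 112 (job job_A)

Answer: 112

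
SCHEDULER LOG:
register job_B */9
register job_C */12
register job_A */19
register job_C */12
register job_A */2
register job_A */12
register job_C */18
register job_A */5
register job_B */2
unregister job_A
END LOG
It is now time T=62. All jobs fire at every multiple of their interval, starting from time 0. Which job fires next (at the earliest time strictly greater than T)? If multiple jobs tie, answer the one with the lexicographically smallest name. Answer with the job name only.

Op 1: register job_B */9 -> active={job_B:*/9}
Op 2: register job_C */12 -> active={job_B:*/9, job_C:*/12}
Op 3: register job_A */19 -> active={job_A:*/19, job_B:*/9, job_C:*/12}
Op 4: register job_C */12 -> active={job_A:*/19, job_B:*/9, job_C:*/12}
Op 5: register job_A */2 -> active={job_A:*/2, job_B:*/9, job_C:*/12}
Op 6: register job_A */12 -> active={job_A:*/12, job_B:*/9, job_C:*/12}
Op 7: register job_C */18 -> active={job_A:*/12, job_B:*/9, job_C:*/18}
Op 8: register job_A */5 -> active={job_A:*/5, job_B:*/9, job_C:*/18}
Op 9: register job_B */2 -> active={job_A:*/5, job_B:*/2, job_C:*/18}
Op 10: unregister job_A -> active={job_B:*/2, job_C:*/18}
  job_B: interval 2, next fire after T=62 is 64
  job_C: interval 18, next fire after T=62 is 72
Earliest = 64, winner (lex tiebreak) = job_B

Answer: job_B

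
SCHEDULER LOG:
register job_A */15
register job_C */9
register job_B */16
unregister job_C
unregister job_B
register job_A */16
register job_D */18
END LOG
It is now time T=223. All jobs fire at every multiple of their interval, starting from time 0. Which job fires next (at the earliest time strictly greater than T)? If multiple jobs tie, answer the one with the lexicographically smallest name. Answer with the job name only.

Op 1: register job_A */15 -> active={job_A:*/15}
Op 2: register job_C */9 -> active={job_A:*/15, job_C:*/9}
Op 3: register job_B */16 -> active={job_A:*/15, job_B:*/16, job_C:*/9}
Op 4: unregister job_C -> active={job_A:*/15, job_B:*/16}
Op 5: unregister job_B -> active={job_A:*/15}
Op 6: register job_A */16 -> active={job_A:*/16}
Op 7: register job_D */18 -> active={job_A:*/16, job_D:*/18}
  job_A: interval 16, next fire after T=223 is 224
  job_D: interval 18, next fire after T=223 is 234
Earliest = 224, winner (lex tiebreak) = job_A

Answer: job_A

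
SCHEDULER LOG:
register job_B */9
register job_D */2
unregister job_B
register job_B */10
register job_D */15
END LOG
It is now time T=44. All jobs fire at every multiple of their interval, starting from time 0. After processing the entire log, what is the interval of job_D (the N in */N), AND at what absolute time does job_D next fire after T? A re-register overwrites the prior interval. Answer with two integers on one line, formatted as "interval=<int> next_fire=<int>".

Answer: interval=15 next_fire=45

Derivation:
Op 1: register job_B */9 -> active={job_B:*/9}
Op 2: register job_D */2 -> active={job_B:*/9, job_D:*/2}
Op 3: unregister job_B -> active={job_D:*/2}
Op 4: register job_B */10 -> active={job_B:*/10, job_D:*/2}
Op 5: register job_D */15 -> active={job_B:*/10, job_D:*/15}
Final interval of job_D = 15
Next fire of job_D after T=44: (44//15+1)*15 = 45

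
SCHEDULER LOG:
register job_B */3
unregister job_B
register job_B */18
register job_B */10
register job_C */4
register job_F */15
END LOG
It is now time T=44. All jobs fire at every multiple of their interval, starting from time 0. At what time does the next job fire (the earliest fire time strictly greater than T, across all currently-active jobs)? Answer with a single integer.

Answer: 45

Derivation:
Op 1: register job_B */3 -> active={job_B:*/3}
Op 2: unregister job_B -> active={}
Op 3: register job_B */18 -> active={job_B:*/18}
Op 4: register job_B */10 -> active={job_B:*/10}
Op 5: register job_C */4 -> active={job_B:*/10, job_C:*/4}
Op 6: register job_F */15 -> active={job_B:*/10, job_C:*/4, job_F:*/15}
  job_B: interval 10, next fire after T=44 is 50
  job_C: interval 4, next fire after T=44 is 48
  job_F: interval 15, next fire after T=44 is 45
Earliest fire time = 45 (job job_F)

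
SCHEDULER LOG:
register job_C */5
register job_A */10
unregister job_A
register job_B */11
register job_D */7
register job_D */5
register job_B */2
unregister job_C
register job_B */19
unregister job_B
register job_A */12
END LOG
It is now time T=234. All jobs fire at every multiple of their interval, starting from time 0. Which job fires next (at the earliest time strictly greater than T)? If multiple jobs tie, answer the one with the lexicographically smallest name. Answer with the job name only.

Op 1: register job_C */5 -> active={job_C:*/5}
Op 2: register job_A */10 -> active={job_A:*/10, job_C:*/5}
Op 3: unregister job_A -> active={job_C:*/5}
Op 4: register job_B */11 -> active={job_B:*/11, job_C:*/5}
Op 5: register job_D */7 -> active={job_B:*/11, job_C:*/5, job_D:*/7}
Op 6: register job_D */5 -> active={job_B:*/11, job_C:*/5, job_D:*/5}
Op 7: register job_B */2 -> active={job_B:*/2, job_C:*/5, job_D:*/5}
Op 8: unregister job_C -> active={job_B:*/2, job_D:*/5}
Op 9: register job_B */19 -> active={job_B:*/19, job_D:*/5}
Op 10: unregister job_B -> active={job_D:*/5}
Op 11: register job_A */12 -> active={job_A:*/12, job_D:*/5}
  job_A: interval 12, next fire after T=234 is 240
  job_D: interval 5, next fire after T=234 is 235
Earliest = 235, winner (lex tiebreak) = job_D

Answer: job_D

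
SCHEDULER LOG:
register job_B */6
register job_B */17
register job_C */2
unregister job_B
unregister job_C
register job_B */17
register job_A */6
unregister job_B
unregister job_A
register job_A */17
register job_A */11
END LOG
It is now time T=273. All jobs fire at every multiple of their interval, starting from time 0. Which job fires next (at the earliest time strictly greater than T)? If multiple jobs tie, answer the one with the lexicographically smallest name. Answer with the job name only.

Op 1: register job_B */6 -> active={job_B:*/6}
Op 2: register job_B */17 -> active={job_B:*/17}
Op 3: register job_C */2 -> active={job_B:*/17, job_C:*/2}
Op 4: unregister job_B -> active={job_C:*/2}
Op 5: unregister job_C -> active={}
Op 6: register job_B */17 -> active={job_B:*/17}
Op 7: register job_A */6 -> active={job_A:*/6, job_B:*/17}
Op 8: unregister job_B -> active={job_A:*/6}
Op 9: unregister job_A -> active={}
Op 10: register job_A */17 -> active={job_A:*/17}
Op 11: register job_A */11 -> active={job_A:*/11}
  job_A: interval 11, next fire after T=273 is 275
Earliest = 275, winner (lex tiebreak) = job_A

Answer: job_A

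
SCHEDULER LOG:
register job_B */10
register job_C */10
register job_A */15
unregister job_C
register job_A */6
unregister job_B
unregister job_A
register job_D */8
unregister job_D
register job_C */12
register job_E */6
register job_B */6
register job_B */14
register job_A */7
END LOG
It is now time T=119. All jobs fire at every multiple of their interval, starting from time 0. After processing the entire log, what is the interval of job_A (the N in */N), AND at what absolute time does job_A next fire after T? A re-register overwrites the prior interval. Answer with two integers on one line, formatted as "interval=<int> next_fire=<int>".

Op 1: register job_B */10 -> active={job_B:*/10}
Op 2: register job_C */10 -> active={job_B:*/10, job_C:*/10}
Op 3: register job_A */15 -> active={job_A:*/15, job_B:*/10, job_C:*/10}
Op 4: unregister job_C -> active={job_A:*/15, job_B:*/10}
Op 5: register job_A */6 -> active={job_A:*/6, job_B:*/10}
Op 6: unregister job_B -> active={job_A:*/6}
Op 7: unregister job_A -> active={}
Op 8: register job_D */8 -> active={job_D:*/8}
Op 9: unregister job_D -> active={}
Op 10: register job_C */12 -> active={job_C:*/12}
Op 11: register job_E */6 -> active={job_C:*/12, job_E:*/6}
Op 12: register job_B */6 -> active={job_B:*/6, job_C:*/12, job_E:*/6}
Op 13: register job_B */14 -> active={job_B:*/14, job_C:*/12, job_E:*/6}
Op 14: register job_A */7 -> active={job_A:*/7, job_B:*/14, job_C:*/12, job_E:*/6}
Final interval of job_A = 7
Next fire of job_A after T=119: (119//7+1)*7 = 126

Answer: interval=7 next_fire=126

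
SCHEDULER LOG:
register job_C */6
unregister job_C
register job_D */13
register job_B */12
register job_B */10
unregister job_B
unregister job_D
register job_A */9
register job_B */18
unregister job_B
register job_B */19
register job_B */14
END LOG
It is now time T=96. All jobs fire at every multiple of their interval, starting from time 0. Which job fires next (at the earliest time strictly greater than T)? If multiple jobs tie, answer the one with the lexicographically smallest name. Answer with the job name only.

Answer: job_B

Derivation:
Op 1: register job_C */6 -> active={job_C:*/6}
Op 2: unregister job_C -> active={}
Op 3: register job_D */13 -> active={job_D:*/13}
Op 4: register job_B */12 -> active={job_B:*/12, job_D:*/13}
Op 5: register job_B */10 -> active={job_B:*/10, job_D:*/13}
Op 6: unregister job_B -> active={job_D:*/13}
Op 7: unregister job_D -> active={}
Op 8: register job_A */9 -> active={job_A:*/9}
Op 9: register job_B */18 -> active={job_A:*/9, job_B:*/18}
Op 10: unregister job_B -> active={job_A:*/9}
Op 11: register job_B */19 -> active={job_A:*/9, job_B:*/19}
Op 12: register job_B */14 -> active={job_A:*/9, job_B:*/14}
  job_A: interval 9, next fire after T=96 is 99
  job_B: interval 14, next fire after T=96 is 98
Earliest = 98, winner (lex tiebreak) = job_B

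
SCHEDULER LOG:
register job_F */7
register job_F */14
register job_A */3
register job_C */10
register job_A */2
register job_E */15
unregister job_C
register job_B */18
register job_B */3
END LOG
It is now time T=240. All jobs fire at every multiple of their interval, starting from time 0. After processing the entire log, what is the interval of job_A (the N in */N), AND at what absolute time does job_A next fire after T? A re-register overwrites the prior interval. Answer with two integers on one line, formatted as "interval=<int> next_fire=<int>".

Op 1: register job_F */7 -> active={job_F:*/7}
Op 2: register job_F */14 -> active={job_F:*/14}
Op 3: register job_A */3 -> active={job_A:*/3, job_F:*/14}
Op 4: register job_C */10 -> active={job_A:*/3, job_C:*/10, job_F:*/14}
Op 5: register job_A */2 -> active={job_A:*/2, job_C:*/10, job_F:*/14}
Op 6: register job_E */15 -> active={job_A:*/2, job_C:*/10, job_E:*/15, job_F:*/14}
Op 7: unregister job_C -> active={job_A:*/2, job_E:*/15, job_F:*/14}
Op 8: register job_B */18 -> active={job_A:*/2, job_B:*/18, job_E:*/15, job_F:*/14}
Op 9: register job_B */3 -> active={job_A:*/2, job_B:*/3, job_E:*/15, job_F:*/14}
Final interval of job_A = 2
Next fire of job_A after T=240: (240//2+1)*2 = 242

Answer: interval=2 next_fire=242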